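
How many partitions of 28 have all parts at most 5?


Using the generating function (1-x)^(-1)(1-x^2)^(-1)...(1-x^5)^(-1),
the coefficient of x^28 counts these restricted partitions.
Result = 540

540


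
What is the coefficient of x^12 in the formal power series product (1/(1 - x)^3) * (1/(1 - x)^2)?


Combine the factors: (1/(1 - x)^3) * (1/(1 - x)^2) = 1/(1 - x)^5.
Then use 1/(1 - x)^r = sum_{k>=0} C(k + r - 1, r - 1) x^k with r = 5 and k = 12:
C(16, 4) = 1820.

1820


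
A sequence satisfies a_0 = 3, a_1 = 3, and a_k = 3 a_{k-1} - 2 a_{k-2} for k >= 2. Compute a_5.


The characteristic equation is t^2 - 3 t + 2 = 0, with roots r_1 = 2 and r_2 = 1 (so c_1 = r_1 + r_2, c_2 = -r_1 r_2 as required).
One can use the closed form a_n = A r_1^n + B r_2^n, but direct iteration is more reliable:
a_0 = 3, a_1 = 3, a_2 = 3, a_3 = 3, a_4 = 3, a_5 = 3.
So a_5 = 3.

3


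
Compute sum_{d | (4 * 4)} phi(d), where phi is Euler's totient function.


First, 4 * 4 = 16. One classical identity is sum_{d | n} phi(d) = n (each k in [1, n] has a unique gcd with n, and among the k's with gcd(k, n) = n/d there are phi(d) of them). So the sum equals 16. We also verify directly:
Divisors of 16: 1, 2, 4, 8, 16.
phi values: 1, 1, 2, 4, 8.
Sum = 16.

16


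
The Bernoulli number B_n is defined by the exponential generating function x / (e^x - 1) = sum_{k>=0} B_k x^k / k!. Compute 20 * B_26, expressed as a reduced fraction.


Bernoulli numbers can also be computed recursively via B_0 = 1 and sum_{j=0}^{m} C(m+1, j) B_j = 0 for m >= 1. Odd-index Bernoulli numbers vanish for k >= 3.
Computing B_26 = 8553103/6, so 20 * B_26 = 20 * 8553103/6 = 85531030/3.

85531030/3


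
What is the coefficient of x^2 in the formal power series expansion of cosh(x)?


The Maclaurin series is cosh(t) = sum_{m>=0} t^(2m) / (2m)!, so substituting t = x, only even powers of x are nonzero, with coefficient of x^(2m) equal to 1 / (2m)!.
For x^2 the coefficient is 1/2! = 1/2 = 1/2.

1/2


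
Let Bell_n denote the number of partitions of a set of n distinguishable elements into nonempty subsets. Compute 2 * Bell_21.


Bell_21 can be computed from the Bell triangle or from Dobinski's identity Bell_n = (1/e) * sum_{k>=0} k^n / k!.
Computing Bell_21 = 474869816156751.
Then 2 * 474869816156751 = 949739632313502.

949739632313502


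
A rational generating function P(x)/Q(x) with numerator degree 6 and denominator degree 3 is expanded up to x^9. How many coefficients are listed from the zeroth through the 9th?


Expanding up to x^9 gives the coefficients for x^0, x^1, ..., x^9.
That is 9 + 1 = 10 coefficients in total.

10


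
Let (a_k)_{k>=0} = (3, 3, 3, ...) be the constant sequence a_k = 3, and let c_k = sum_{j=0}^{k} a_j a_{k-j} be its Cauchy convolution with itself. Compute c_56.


Since a_j = 3 for all j >= 0, the convolution sum becomes
c_k = sum_{j=0}^{k} 3 * 3 = 9 * (k + 1).
Equivalently, the generating function of (a_k) is 3/(1 - x) and its square is 9/(1 - x)^2 = sum_{k>=0} 9(k + 1) x^k.
For k = 56: 9 * 57 = 513.

513


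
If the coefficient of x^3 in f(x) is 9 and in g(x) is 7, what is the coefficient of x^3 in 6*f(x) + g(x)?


Scalar multiplication scales coefficients: 6 * 9 = 54.
Then add the g coefficient: 54 + 7
= 61

61


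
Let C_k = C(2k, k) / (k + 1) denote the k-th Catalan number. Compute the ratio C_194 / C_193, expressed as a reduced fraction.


Using C_k = (2k)! / (k! (k+1)!), the ratio C_{k+1}/C_k simplifies to
C_{k+1}/C_k = [(2k+2)! / ((k+1)! (k+2)!)] * [k! (k+1)! / (2k)!]
 = (2k+2)(2k+1) / ((k+1)(k+2)) = 2(2k+1) / (k+2).
For k = 193: 2(2*193 + 1) / (193 + 2) = 774/195 = 258/65.

258/65


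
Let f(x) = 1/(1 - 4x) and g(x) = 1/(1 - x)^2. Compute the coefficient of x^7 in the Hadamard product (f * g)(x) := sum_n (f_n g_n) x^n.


f has coefficients f_k = 4^k. For g = 1/(1 - x)^2 the coefficient is g_k = C(k + 1, 1) = k + 1. The Hadamard coefficient is (f * g)_k = 4^k * (k + 1).
For k = 7: 4^7 * 8 = 16384 * 8 = 131072.

131072


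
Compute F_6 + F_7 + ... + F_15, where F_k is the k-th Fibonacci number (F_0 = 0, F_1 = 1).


Use the identity sum_{k=0}^{N} F_k = F_{N+2} - 1 (which follows from F_{k+2} - F_{k+1} = F_k). Then
sum_{k=6}^{15} F_k = (F_{17} - 1) - (F_{7} - 1) = F_{17} - F_{7}.
Computing: F_{17} = 1597, F_{7} = 13, so
Sum = 1597 - 13 = 1584.

1584


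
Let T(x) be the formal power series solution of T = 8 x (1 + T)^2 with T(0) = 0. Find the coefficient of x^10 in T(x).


Apply the Lagrange inversion formula: if T = 8 x * phi(T) with phi(t) = (1 + t)^2, then [x^n] T = 8^n * (1/n) [t^(n-1)] phi(t)^n = 8^n * (1/n) [t^(n-1)] (1 + t)^(2n) = 8^n * (1/n) C(2n, n-1).
Using the identity C(2n, n-1) = C(2n, n) * n / (n+1), the unscaled factor equals C(2n, n) / (n+1) = C_n, the n-th Catalan number.
For n = 10: C_10 = C(20, 10) / 11 = 184756/11 = 16796.
With the 8^10 = 1073741824 factor, the coefficient is 1073741824 * 16796 = 18034567675904.

18034567675904


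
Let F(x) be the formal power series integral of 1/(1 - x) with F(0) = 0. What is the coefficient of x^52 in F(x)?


1/(1 - x) = sum_{k>=0} x^k. Integrating termwise and using F(0) = 0 gives
F(x) = sum_{k>=0} x^(k+1) / (k+1) = sum_{m>=1} x^m / m = -ln(1 - x).
So the coefficient of x^52 is 1/52 = 1/52.

1/52


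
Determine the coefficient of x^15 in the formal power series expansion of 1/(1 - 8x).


The geometric series identity gives 1/(1 - c x) = sum_{k>=0} c^k x^k, so the coefficient of x^k is c^k.
Here c = 8 and k = 15.
Computing: 8^15 = 35184372088832

35184372088832


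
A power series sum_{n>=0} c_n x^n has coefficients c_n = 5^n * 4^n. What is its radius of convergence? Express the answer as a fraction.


By the root test (Cauchy-Hadamard), the radius is R = 1 / limsup_n |c_n|^(1/n).
Here |c_n|^(1/n) = (5^n * 4^n)^(1/n) = 5 * 4 = 20 for all n.
So R = 1/20 = 1/20.

1/20


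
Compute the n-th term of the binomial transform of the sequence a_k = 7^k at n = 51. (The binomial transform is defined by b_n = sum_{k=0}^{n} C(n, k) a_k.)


With a_k = 7^k, b_n = sum_{k=0}^{n} C(n, k) 7^k = (1 + 7)^n by the binomial theorem.
For n = 51: (1 + 7)^51 = 8^51 = 11417981541647679048466287755595961091061972992.

11417981541647679048466287755595961091061972992


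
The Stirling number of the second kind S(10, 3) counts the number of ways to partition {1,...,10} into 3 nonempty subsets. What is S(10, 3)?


Using the explicit formula S(n,k) = (1/k!) sum_{j=0}^{k} (-1)^(k-j) C(k,j) j^n:
S(10, 3) = 9330
Equivalently, S(n,k) is n! times the coefficient of x^n in the EGF (e^x - 1)^k / k!.

9330


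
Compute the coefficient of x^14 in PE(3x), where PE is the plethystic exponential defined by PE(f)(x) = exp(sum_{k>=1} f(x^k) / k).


With f(x) = 3x, the exponent is sum_{k>=1} 3 x^k / k = 3 * (-ln(1 - x)). Exponentiating:
PE(3x) = exp(-3 ln(1 - x)) = 1/(1 - x)^3.
By the negative binomial expansion, [x^n] 1/(1 - x)^3 = C(n + 2, 2).
For n = 14: C(16, 2) = 120.

120


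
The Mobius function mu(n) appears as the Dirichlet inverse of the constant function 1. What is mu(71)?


71 = 71 (all distinct primes).
mu(71) = (-1)^1 = -1

-1


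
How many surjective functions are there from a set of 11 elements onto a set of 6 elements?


By inclusion-exclusion on which target elements are missed, the number of surjections from an n-set onto a k-set is
surj(n, k) = sum_{j=0}^{k} (-1)^j C(k, j) (k - j)^n.
Equivalently surj(n, k) = k! * S(n, k), where S(n, k) is the Stirling number of the second kind.
For n = 11, k = 6:
S(11, 6) = 179487, so
surj = 6! * 179487 = 720 * 179487 = 129230640.

129230640


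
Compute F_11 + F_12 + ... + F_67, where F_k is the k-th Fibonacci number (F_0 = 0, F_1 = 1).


Use the identity sum_{k=0}^{N} F_k = F_{N+2} - 1 (which follows from F_{k+2} - F_{k+1} = F_k). Then
sum_{k=11}^{67} F_k = (F_{69} - 1) - (F_{12} - 1) = F_{69} - F_{12}.
Computing: F_{69} = 117669030460994, F_{12} = 144, so
Sum = 117669030460994 - 144 = 117669030460850.

117669030460850


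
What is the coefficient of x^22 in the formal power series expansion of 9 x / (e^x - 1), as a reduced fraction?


The exponential generating function for Bernoulli numbers is
x / (e^x - 1) = sum_{k>=0} B_k x^k / k!.
So the coefficient of x^22 in 9 x / (e^x - 1) is 9 B_22 / 22!.
Computing: B_22 = 854513/138, 22! = 1124000727777607680000, giving
9 * 854513/138 / 1124000727777607680000 = 77683/1566788893265756160000.

77683/1566788893265756160000


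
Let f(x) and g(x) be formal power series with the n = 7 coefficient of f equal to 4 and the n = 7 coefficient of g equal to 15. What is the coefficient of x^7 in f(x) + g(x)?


Addition of formal power series is termwise.
The coefficient of x^7 in f + g = 4 + 15
= 19

19


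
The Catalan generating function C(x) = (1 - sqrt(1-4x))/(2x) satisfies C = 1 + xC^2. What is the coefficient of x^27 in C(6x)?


Substituting x -> 6x scales the n-th coefficient by 6^n, so [x^27] C(6x) = 6^27 * C_27.
C_27 = C(2*27, 27)/(28) = 1946939425648112/28 = 69533550916004.
So 6^27 * 69533550916004 = 1023490369077469249536 * 69533550916004 = 71166919690287933972512075251974144.

71166919690287933972512075251974144


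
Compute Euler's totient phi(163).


phi(n) counts integers in [1, n] coprime to n. Using the multiplicative formula phi(n) = n * prod_{p | n} (1 - 1/p):
163 = 163, so
phi(163) = 163 * (1 - 1/163) = 162.

162


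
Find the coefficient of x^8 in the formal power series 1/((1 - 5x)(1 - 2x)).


By partial fractions or Cauchy convolution:
The coefficient equals sum_{k=0}^{8} 5^k * 2^(8-k).
= 650871

650871


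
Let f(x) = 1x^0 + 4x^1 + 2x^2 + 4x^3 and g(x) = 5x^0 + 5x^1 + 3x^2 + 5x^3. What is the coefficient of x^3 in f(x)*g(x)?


Cauchy product at x^3:
1*5 + 4*3 + 2*5 + 4*5
= 47

47


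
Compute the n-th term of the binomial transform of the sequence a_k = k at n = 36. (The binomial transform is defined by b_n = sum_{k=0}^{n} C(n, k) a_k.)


With a_k = k, b_n = sum_{k=0}^{n} C(n, k) k. Using k * C(n, k) = n * C(n-1, k-1) gives b_n = n * sum_{k>=1} C(n-1, k-1) = n * 2^(n-1).
For n = 36: 36 * 2^35 = 36 * 34359738368 = 1236950581248.

1236950581248


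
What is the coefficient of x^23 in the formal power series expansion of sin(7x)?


The Maclaurin series is sin(t) = sum_{k>=0} (-1)^k t^(2k+1) / (2k+1)!, so substituting t = 7x, only odd powers of x are nonzero, with coefficient of x^(2k+1) equal to (-1)^k 7^(2k+1) / (2k+1)!.
Write 23 = 2*11 + 1, giving the coefficient (-1)^11 * 7^23 / 23! = -27368747340080916343/25852016738884976640000 = -79792266297612001/75370311192084480000.

-79792266297612001/75370311192084480000


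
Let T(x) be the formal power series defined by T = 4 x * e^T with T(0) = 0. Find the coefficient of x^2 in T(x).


Apply the Lagrange inversion formula: if T = 4 x * phi(T) with phi(t) = e^t, then
[x^n] T = 4^n * (1/n) [t^(n-1)] phi(t)^n = 4^n * (1/n) [t^(n-1)] e^(n t) = 4^n * (1/n) * n^(n-1) / (n-1)! = 4^n * n^(n-1) / n!.
When c = 1 this is the Cayley count of rooted labeled trees on n vertices, divided by n!.
For n = 2: 4^2 * 2^1 / 2! = 16 * 2/2 = 16.

16


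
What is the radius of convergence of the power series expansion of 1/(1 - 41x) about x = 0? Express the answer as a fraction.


Expanding 1/(1 - 41x) = sum_{k>=0} 41^k x^k, the series converges when |41x| < 1, i.e., |x| < 1/41.
So the radius of convergence is 1/41 = 1/41.

1/41


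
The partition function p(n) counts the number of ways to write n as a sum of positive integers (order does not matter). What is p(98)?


Using the generating function prod_{k>=1} 1/(1-x^k), we compute p(98).
By dynamic programming over parts 1 through 98:
p(98) = 150198136

150198136


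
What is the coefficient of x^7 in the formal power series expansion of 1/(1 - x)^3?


The expansion 1/(1 - x)^r = sum_{k>=0} C(k + r - 1, r - 1) x^k follows from the multiset / negative-binomial theorem (or from repeated differentiation of the geometric series).
For r = 3 and k = 7:
C(9, 2) = 362880 / (2 * 5040) = 36.

36


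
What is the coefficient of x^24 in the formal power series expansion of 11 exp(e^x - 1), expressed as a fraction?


exp(e^x - 1) is the exponential generating function for the Bell numbers Bell_k: exp(e^x - 1) = sum_{k>=0} Bell_k x^k / k!.
So the coefficient of x^24 in 11 exp(e^x - 1) is 11 Bell_24 / 24!.
Computing: Bell_24 = 445958869294805289 and 24! = 620448401733239439360000, giving
11 * 445958869294805289/620448401733239439360000 = 148652956431601763/18801466719189073920000.

148652956431601763/18801466719189073920000


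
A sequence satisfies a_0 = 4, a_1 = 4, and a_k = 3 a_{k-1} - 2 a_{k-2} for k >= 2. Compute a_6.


The characteristic equation is t^2 - 3 t + 2 = 0, with roots r_1 = 2 and r_2 = 1 (so c_1 = r_1 + r_2, c_2 = -r_1 r_2 as required).
One can use the closed form a_n = A r_1^n + B r_2^n, but direct iteration is more reliable:
a_0 = 4, a_1 = 4, a_2 = 4, a_3 = 4, a_4 = 4, a_5 = 4, a_6 = 4.
So a_6 = 4.

4


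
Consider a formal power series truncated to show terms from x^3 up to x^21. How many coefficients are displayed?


From x^3 to x^21 inclusive, the count is 21 - 3 + 1 = 19.

19


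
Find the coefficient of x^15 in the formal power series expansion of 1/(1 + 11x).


Write 1/(1 + c x) = 1/(1 - (-c) x) and apply the geometric-series identity
1/(1 - y) = sum_{k>=0} y^k to get 1/(1 + c x) = sum_{k>=0} (-c)^k x^k.
So the coefficient of x^k is (-c)^k = (-1)^k * c^k.
Here c = 11 and k = 15:
(-11)^15 = -1 * 4177248169415651 = -4177248169415651

-4177248169415651


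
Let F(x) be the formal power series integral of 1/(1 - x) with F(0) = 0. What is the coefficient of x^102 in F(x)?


1/(1 - x) = sum_{k>=0} x^k. Integrating termwise and using F(0) = 0 gives
F(x) = sum_{k>=0} x^(k+1) / (k+1) = sum_{m>=1} x^m / m = -ln(1 - x).
So the coefficient of x^102 is 1/102 = 1/102.

1/102


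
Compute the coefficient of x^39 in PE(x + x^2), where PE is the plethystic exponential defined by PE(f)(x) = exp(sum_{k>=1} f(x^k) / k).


With f(x) = x + x^2, the exponent is sum_{k>=1} (x^k + x^(2k)) / k = -ln(1 - x) - ln(1 - x^2). Exponentiating:
PE(x + x^2) = 1 / ((1 - x)(1 - x^2)).
This is the generating function for partitions of n into parts of size 1 or 2. The number of 2's can be any j in 0..19, and the rest are 1's, so
[x^39] = floor(39/2) + 1 = 20.

20


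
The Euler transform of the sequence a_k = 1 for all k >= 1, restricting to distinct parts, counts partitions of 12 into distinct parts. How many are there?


Partitions of 12 into distinct parts can be computed via generating function.
Product (1+x)(1+x^2)(1+x^3)...
The coefficient of x^12 = 15

15


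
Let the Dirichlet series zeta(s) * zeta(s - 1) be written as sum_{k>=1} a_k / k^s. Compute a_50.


Convolution gives a_k = sum_{d | k} d * 1 = sum_{d | k} d = sigma(k), the sum of positive divisors of k.
For k = 50, the divisors are 1, 2, 5, 10, 25, 50, so
sigma(50) = 1 + 2 + 5 + 10 + 25 + 50 = 93.

93


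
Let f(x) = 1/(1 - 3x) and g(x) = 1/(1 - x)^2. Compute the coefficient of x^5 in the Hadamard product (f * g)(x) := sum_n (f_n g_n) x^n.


f has coefficients f_k = 3^k. For g = 1/(1 - x)^2 the coefficient is g_k = C(k + 1, 1) = k + 1. The Hadamard coefficient is (f * g)_k = 3^k * (k + 1).
For k = 5: 3^5 * 6 = 243 * 6 = 1458.

1458


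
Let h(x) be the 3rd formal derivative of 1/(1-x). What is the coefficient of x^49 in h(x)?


Differentiating 3 times: d^3/dx^3 [1/(1-x)] = 3!/(1-x)^4.
The expansion 1/(1-x)^4 = sum_{k>=0} C(k+3, 3) x^k, so the coefficient of x^n in 3!/(1-x)^4 is 3! * C(n+3, 3).
For n = 49: 6 * C(52, 3) = 6 * 22100 = 132600

132600


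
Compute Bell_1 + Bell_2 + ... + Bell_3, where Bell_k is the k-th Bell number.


Recall Bell_k counts set partitions of a k-set (with Bell_0 = 1 by convention).
Bell_1 through Bell_3: 1, 2, 5
Sum = 1 + 2 + 5 = 8.

8


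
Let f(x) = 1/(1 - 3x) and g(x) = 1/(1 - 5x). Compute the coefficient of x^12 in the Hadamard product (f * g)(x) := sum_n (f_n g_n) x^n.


f has coefficients f_k = 3^k and g has coefficients g_k = 5^k, so the Hadamard product has coefficient (f*g)_k = 3^k * 5^k = 15^k.
For k = 12: 15^12 = 129746337890625.

129746337890625


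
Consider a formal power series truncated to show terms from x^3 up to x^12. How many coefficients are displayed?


From x^3 to x^12 inclusive, the count is 12 - 3 + 1 = 10.

10


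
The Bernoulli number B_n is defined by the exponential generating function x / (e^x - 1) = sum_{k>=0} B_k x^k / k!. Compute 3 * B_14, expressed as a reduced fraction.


Bernoulli numbers can also be computed recursively via B_0 = 1 and sum_{j=0}^{m} C(m+1, j) B_j = 0 for m >= 1. Odd-index Bernoulli numbers vanish for k >= 3.
Computing B_14 = 7/6, so 3 * B_14 = 3 * 7/6 = 7/2.

7/2


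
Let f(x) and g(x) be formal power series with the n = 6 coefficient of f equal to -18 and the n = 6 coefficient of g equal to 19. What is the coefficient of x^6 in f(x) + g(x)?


Addition of formal power series is termwise.
The coefficient of x^6 in f + g = -18 + 19
= 1

1


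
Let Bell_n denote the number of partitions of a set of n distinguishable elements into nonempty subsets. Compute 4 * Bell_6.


Bell_6 can be computed from the Bell triangle or from Dobinski's identity Bell_n = (1/e) * sum_{k>=0} k^n / k!.
Computing Bell_6 = 203.
Then 4 * 203 = 812.

812


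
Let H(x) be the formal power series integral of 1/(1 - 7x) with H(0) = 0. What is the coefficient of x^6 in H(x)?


1/(1 - 7x) = sum_{k>=0} 7^k x^k. Integrating termwise with H(0) = 0:
H(x) = sum_{k>=0} 7^k x^(k+1) / (k+1) = sum_{m>=1} 7^(m-1) x^m / m.
For m = 6: 7^5/6 = 16807/6 = 16807/6.

16807/6


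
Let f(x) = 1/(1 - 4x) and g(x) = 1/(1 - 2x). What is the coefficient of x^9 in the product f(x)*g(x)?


The coefficient of x^n in f*g is the Cauchy product: sum_{k=0}^{n} a^k * b^(n-k).
With a=4, b=2, n=9:
sum_{k=0}^{9} 4^k * 2^(9-k)
= 523776

523776


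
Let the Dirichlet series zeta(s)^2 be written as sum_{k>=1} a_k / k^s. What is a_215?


The Dirichlet convolution of the constant function 1 with itself gives (1 * 1)(k) = sum_{d | k} 1 = d(k), the number of positive divisors of k.
Since zeta(s) = sum_{k>=1} 1/k^s, we have zeta(s)^2 = sum_{k>=1} d(k)/k^s, so a_k = d(k).
For k = 215: the divisors are 1, 5, 43, 215.
Count = 4.

4


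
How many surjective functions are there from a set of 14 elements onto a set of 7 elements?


By inclusion-exclusion on which target elements are missed, the number of surjections from an n-set onto a k-set is
surj(n, k) = sum_{j=0}^{k} (-1)^j C(k, j) (k - j)^n.
Equivalently surj(n, k) = k! * S(n, k), where S(n, k) is the Stirling number of the second kind.
For n = 14, k = 7:
S(14, 7) = 49329280, so
surj = 7! * 49329280 = 5040 * 49329280 = 248619571200.

248619571200


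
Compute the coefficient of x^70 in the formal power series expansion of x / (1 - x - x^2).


Let f(x) = sum_{k>=0} a_k x^k. Multiplying f(x) * (1 - x - x^2) = x and matching coefficients gives a_0 = 0, a_1 = 1, and a_k = a_{k-1} + a_{k-2} for k >= 2. These are the Fibonacci numbers F_k.
Iterating from F_0 = 0, F_1 = 1:
F_0=0, F_1=1, F_2=1, F_3=2, F_4=3, F_5=5, F_6=8, F_7=13, F_8=21, F_9=34, ...
F_70 = 190392490709135.

190392490709135


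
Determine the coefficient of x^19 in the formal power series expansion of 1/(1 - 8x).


The geometric series identity gives 1/(1 - c x) = sum_{k>=0} c^k x^k, so the coefficient of x^k is c^k.
Here c = 8 and k = 19.
Computing: 8^19 = 144115188075855872

144115188075855872


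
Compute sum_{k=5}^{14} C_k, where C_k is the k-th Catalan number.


C_5 through C_14: 42, 132, 429, 1430, 4862, 16796, 58786, 208012, 742900, 2674440
Sum = 42 + 132 + 429 + 1430 + 4862 + 16796 + 58786 + 208012 + 742900 + 2674440
= 3707829

3707829


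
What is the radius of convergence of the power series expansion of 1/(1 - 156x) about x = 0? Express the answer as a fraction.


Expanding 1/(1 - 156x) = sum_{k>=0} 156^k x^k, the series converges when |156x| < 1, i.e., |x| < 1/156.
So the radius of convergence is 1/156 = 1/156.

1/156


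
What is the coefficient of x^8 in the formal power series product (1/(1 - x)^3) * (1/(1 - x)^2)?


Combine the factors: (1/(1 - x)^3) * (1/(1 - x)^2) = 1/(1 - x)^5.
Then use 1/(1 - x)^r = sum_{k>=0} C(k + r - 1, r - 1) x^k with r = 5 and k = 8:
C(12, 4) = 495.

495


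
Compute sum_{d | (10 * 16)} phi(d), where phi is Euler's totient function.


First, 10 * 16 = 160. One classical identity is sum_{d | n} phi(d) = n (each k in [1, n] has a unique gcd with n, and among the k's with gcd(k, n) = n/d there are phi(d) of them). So the sum equals 160. We also verify directly:
Divisors of 160: 1, 2, 4, 5, 8, 10, 16, 20, 32, 40, 80, 160.
phi values: 1, 1, 2, 4, 4, 4, 8, 8, 16, 16, 32, 64.
Sum = 160.

160


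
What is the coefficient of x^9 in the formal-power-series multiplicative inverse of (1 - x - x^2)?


Let the inverse be f(x) = sum_{k>=0} a_k x^k. From f(x) * (1 - x - x^2) = 1 and matching coefficients:
 x^0: a_0 = 1.
 x^1: a_1 - a_0 = 0, so a_1 = 1.
 x^k (k >= 2): a_k - a_{k-1} - a_{k-2} = 0, i.e. a_k = a_{k-1} + a_{k-2}.
This is the Fibonacci-type recurrence shifted so that a_0 = a_1 = 1.
Iterating: a_0=1, a_1=1, a_2=2, a_3=3, a_4=5, a_5=8, a_6=13, a_7=21, a_8=34, a_9=55
a_9 = 55.

55


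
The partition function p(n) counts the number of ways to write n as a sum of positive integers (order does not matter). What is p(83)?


Using the generating function prod_{k>=1} 1/(1-x^k), we compute p(83).
By dynamic programming over parts 1 through 83:
p(83) = 23338469

23338469


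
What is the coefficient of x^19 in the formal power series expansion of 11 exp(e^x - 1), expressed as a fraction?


exp(e^x - 1) is the exponential generating function for the Bell numbers Bell_k: exp(e^x - 1) = sum_{k>=0} Bell_k x^k / k!.
So the coefficient of x^19 in 11 exp(e^x - 1) is 11 Bell_19 / 19!.
Computing: Bell_19 = 5832742205057 and 19! = 121645100408832000, giving
11 * 5832742205057/121645100408832000 = 5832742205057/11058645491712000.

5832742205057/11058645491712000


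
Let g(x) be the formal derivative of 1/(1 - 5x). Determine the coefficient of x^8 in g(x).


Differentiate termwise: d/dx sum_{k>=0} 5^k x^k = sum_{k>=1} k 5^k x^(k-1) = sum_{j>=0} (j+1) 5^(j+1) x^j.
Equivalently, d/dx [1/(1 - 5x)] = 5/(1 - 5x)^2.
For j = 8: 9 * 5^9 = 9 * 1953125 = 17578125.

17578125


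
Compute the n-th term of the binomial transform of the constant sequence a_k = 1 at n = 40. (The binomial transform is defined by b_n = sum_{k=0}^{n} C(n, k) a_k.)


With a_k = 1 for all k, b_n = sum_{k=0}^{n} C(n, k) = 2^n by the binomial theorem.
For n = 40: 2^40 = 1099511627776.

1099511627776


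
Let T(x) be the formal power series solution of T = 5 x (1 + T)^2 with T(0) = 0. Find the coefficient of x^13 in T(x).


Apply the Lagrange inversion formula: if T = 5 x * phi(T) with phi(t) = (1 + t)^2, then [x^n] T = 5^n * (1/n) [t^(n-1)] phi(t)^n = 5^n * (1/n) [t^(n-1)] (1 + t)^(2n) = 5^n * (1/n) C(2n, n-1).
Using the identity C(2n, n-1) = C(2n, n) * n / (n+1), the unscaled factor equals C(2n, n) / (n+1) = C_n, the n-th Catalan number.
For n = 13: C_13 = C(26, 13) / 14 = 10400600/14 = 742900.
With the 5^13 = 1220703125 factor, the coefficient is 1220703125 * 742900 = 906860351562500.

906860351562500


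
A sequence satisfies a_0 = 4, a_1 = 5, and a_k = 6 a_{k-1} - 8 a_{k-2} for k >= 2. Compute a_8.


The characteristic equation is t^2 - 6 t + 8 = 0, with roots r_1 = 4 and r_2 = 2 (so c_1 = r_1 + r_2, c_2 = -r_1 r_2 as required).
One can use the closed form a_n = A r_1^n + B r_2^n, but direct iteration is more reliable:
a_0 = 4, a_1 = 5, a_2 = -2, a_3 = -52, a_4 = -296, a_5 = -1360, a_6 = -5792, a_7 = -23872, a_8 = -96896.
So a_8 = -96896.

-96896


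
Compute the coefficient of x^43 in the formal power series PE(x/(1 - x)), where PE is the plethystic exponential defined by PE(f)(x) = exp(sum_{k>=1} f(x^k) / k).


For f(x) = x/(1 - x) we have
sum_{k>=1} f(x^k) / k = sum_{k>=1} (1/k) * x^k / (1 - x^k) = sum_{k, m >= 1} x^(k m) / k,
which after exponentiating simplifies to
PE(x/(1 - x)) = prod_{k>=1} 1 / (1 - x^k).
This is the generating function for the partition function p(n), so the coefficient of x^43 is p(43).
Computing p(43) by dynamic programming over parts 1, 2, ..., 43: p(43) = 63261.

63261


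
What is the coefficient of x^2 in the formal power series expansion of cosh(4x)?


The Maclaurin series is cosh(t) = sum_{m>=0} t^(2m) / (2m)!, so substituting t = 4x, only even powers of x are nonzero, with coefficient of x^(2m) equal to 4^(2m) / (2m)!.
For x^2 the coefficient is 4^2/2! = 16/2 = 8.

8


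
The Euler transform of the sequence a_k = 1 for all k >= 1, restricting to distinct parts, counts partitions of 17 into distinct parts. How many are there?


Partitions of 17 into distinct parts can be computed via generating function.
Product (1+x)(1+x^2)(1+x^3)...
The coefficient of x^17 = 38

38


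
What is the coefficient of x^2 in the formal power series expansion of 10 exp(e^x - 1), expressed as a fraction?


exp(e^x - 1) is the exponential generating function for the Bell numbers Bell_k: exp(e^x - 1) = sum_{k>=0} Bell_k x^k / k!.
So the coefficient of x^2 in 10 exp(e^x - 1) is 10 Bell_2 / 2!.
Computing: Bell_2 = 2 and 2! = 2, giving
10 * 2/2 = 10.

10


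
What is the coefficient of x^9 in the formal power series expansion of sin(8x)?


The Maclaurin series is sin(t) = sum_{k>=0} (-1)^k t^(2k+1) / (2k+1)!, so substituting t = 8x, only odd powers of x are nonzero, with coefficient of x^(2k+1) equal to (-1)^k 8^(2k+1) / (2k+1)!.
Write 9 = 2*4 + 1, giving the coefficient (-1)^4 * 8^9 / 9! = 134217728/362880 = 1048576/2835.

1048576/2835


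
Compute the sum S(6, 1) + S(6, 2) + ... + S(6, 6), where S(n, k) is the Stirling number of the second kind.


By definition, S(n, k) counts partitions of an n-set into exactly k nonempty blocks.
Computing row n = 6 for k = 1..6:
S(6, k): 1, 31, 90, 65, 15, 1
Sum = 203. (This equals Bell_6 since the sum runs over all k.)

203


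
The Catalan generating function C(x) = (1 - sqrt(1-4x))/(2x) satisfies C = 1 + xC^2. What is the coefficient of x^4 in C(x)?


Substituting x -> x scales the n-th coefficient by 1, so [x^4] C(x) = C_4.
C_4 = C(2*4, 4)/(5) = 70/5 = 14.
= 14.

14


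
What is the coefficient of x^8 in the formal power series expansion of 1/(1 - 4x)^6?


The general identity 1/(1 - c x)^r = sum_{k>=0} c^k C(k + r - 1, r - 1) x^k follows by substituting y = c x into 1/(1 - y)^r = sum_{k>=0} C(k + r - 1, r - 1) y^k.
For c = 4, r = 6, k = 8:
4^8 * C(13, 5) = 65536 * 1287 = 84344832.

84344832


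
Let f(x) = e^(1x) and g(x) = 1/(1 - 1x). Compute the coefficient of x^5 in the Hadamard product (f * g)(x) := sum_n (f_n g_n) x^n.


Expanding: f_k = 1^k/k! (from e^(1x)) and g_k = 1^k (from 1/(1 - 1x)). So the Hadamard coefficient (f * g)_k = 1^k 1^k / k! = (1)^k / k!.
For k = 5: 1^5/5! = 1/120 = 1/120.

1/120


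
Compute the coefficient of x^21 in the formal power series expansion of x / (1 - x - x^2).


Let f(x) = sum_{k>=0} a_k x^k. Multiplying f(x) * (1 - x - x^2) = x and matching coefficients gives a_0 = 0, a_1 = 1, and a_k = a_{k-1} + a_{k-2} for k >= 2. These are the Fibonacci numbers F_k.
Iterating from F_0 = 0, F_1 = 1:
F_0=0, F_1=1, F_2=1, F_3=2, F_4=3, F_5=5, F_6=8, F_7=13, F_8=21, F_9=34, ...
F_21 = 10946.

10946


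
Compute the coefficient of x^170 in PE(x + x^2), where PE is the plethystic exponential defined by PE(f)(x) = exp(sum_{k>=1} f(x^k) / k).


With f(x) = x + x^2, the exponent is sum_{k>=1} (x^k + x^(2k)) / k = -ln(1 - x) - ln(1 - x^2). Exponentiating:
PE(x + x^2) = 1 / ((1 - x)(1 - x^2)).
This is the generating function for partitions of n into parts of size 1 or 2. The number of 2's can be any j in 0..85, and the rest are 1's, so
[x^170] = floor(170/2) + 1 = 86.

86


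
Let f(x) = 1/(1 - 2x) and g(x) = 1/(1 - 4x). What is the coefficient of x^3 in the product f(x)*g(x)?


The coefficient of x^n in f*g is the Cauchy product: sum_{k=0}^{n} a^k * b^(n-k).
With a=2, b=4, n=3:
sum_{k=0}^{3} 2^k * 4^(3-k)
= 120

120


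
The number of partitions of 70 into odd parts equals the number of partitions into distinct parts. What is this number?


Computing partitions of 70 into odd parts (1, 3, 5, ...):
Using the generating function prod_{k>=0} 1/(1-x^(2k+1)),
the count is 29927

29927


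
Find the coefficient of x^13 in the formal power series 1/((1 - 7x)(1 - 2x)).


By partial fractions or Cauchy convolution:
The coefficient equals sum_{k=0}^{13} 7^k * 2^(13-k).
= 135644611293

135644611293


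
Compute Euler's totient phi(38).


phi(n) counts integers in [1, n] coprime to n. Using the multiplicative formula phi(n) = n * prod_{p | n} (1 - 1/p):
38 = 2 * 19, so
phi(38) = 38 * (1 - 1/2) * (1 - 1/19) = 18.

18


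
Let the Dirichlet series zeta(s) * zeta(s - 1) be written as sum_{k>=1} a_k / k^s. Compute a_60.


Convolution gives a_k = sum_{d | k} d * 1 = sum_{d | k} d = sigma(k), the sum of positive divisors of k.
For k = 60, the divisors are 1, 2, 3, 4, 5, 6, 10, 12, 15, 20, 30, 60, so
sigma(60) = 1 + 2 + 3 + 4 + 5 + 6 + 10 + 12 + 15 + 20 + 30 + 60 = 168.

168


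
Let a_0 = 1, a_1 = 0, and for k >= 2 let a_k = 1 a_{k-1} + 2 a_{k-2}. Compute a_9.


Iterating the recurrence forward:
a_0 = 1
a_1 = 0
a_2 = 1*0 + 2*1 = 2
a_3 = 1*2 + 2*0 = 2
a_4 = 1*2 + 2*2 = 6
a_5 = 1*6 + 2*2 = 10
a_6 = 1*10 + 2*6 = 22
a_7 = 1*22 + 2*10 = 42
a_8 = 1*42 + 2*22 = 86
a_9 = 1*86 + 2*42 = 170
So a_9 = 170.

170


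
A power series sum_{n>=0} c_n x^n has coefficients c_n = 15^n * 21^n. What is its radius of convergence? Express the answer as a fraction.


By the root test (Cauchy-Hadamard), the radius is R = 1 / limsup_n |c_n|^(1/n).
Here |c_n|^(1/n) = (15^n * 21^n)^(1/n) = 15 * 21 = 315 for all n.
So R = 1/315 = 1/315.

1/315


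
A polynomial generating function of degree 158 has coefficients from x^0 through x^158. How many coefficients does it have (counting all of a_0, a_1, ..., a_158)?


A polynomial of degree 158 takes the form a_0 + a_1 x + ... + a_158 x^158.
The number of coefficients is 158 + 1 = 159.

159


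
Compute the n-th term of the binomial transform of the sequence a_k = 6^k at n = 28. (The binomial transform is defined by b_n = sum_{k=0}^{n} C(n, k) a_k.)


With a_k = 6^k, b_n = sum_{k=0}^{n} C(n, k) 6^k = (1 + 6)^n by the binomial theorem.
For n = 28: (1 + 6)^28 = 7^28 = 459986536544739960976801.

459986536544739960976801


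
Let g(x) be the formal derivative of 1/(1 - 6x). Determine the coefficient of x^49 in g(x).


Differentiate termwise: d/dx sum_{k>=0} 6^k x^k = sum_{k>=1} k 6^k x^(k-1) = sum_{j>=0} (j+1) 6^(j+1) x^j.
Equivalently, d/dx [1/(1 - 6x)] = 6/(1 - 6x)^2.
For j = 49: 50 * 6^50 = 50 * 808281277464764060643139600456536293376 = 40414063873238203032156980022826814668800.

40414063873238203032156980022826814668800


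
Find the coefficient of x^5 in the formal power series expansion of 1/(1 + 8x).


Write 1/(1 + c x) = 1/(1 - (-c) x) and apply the geometric-series identity
1/(1 - y) = sum_{k>=0} y^k to get 1/(1 + c x) = sum_{k>=0} (-c)^k x^k.
So the coefficient of x^k is (-c)^k = (-1)^k * c^k.
Here c = 8 and k = 5:
(-8)^5 = -1 * 32768 = -32768

-32768


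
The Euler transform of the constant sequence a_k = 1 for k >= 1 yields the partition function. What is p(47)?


The Euler transform converts the sequence a_k = 1 into the number of integer partitions.
Using the recurrence or dynamic programming:
p(47) = 124754

124754


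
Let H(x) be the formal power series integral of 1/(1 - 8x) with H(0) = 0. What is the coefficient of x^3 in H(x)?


1/(1 - 8x) = sum_{k>=0} 8^k x^k. Integrating termwise with H(0) = 0:
H(x) = sum_{k>=0} 8^k x^(k+1) / (k+1) = sum_{m>=1} 8^(m-1) x^m / m.
For m = 3: 8^2/3 = 64/3 = 64/3.

64/3


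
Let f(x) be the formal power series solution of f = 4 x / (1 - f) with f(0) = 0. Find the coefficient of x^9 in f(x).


Apply Lagrange inversion: f = 4 x * phi(f) with phi(t) = 1/(1 - t), so
[x^n] f = 4^n * (1/n) [t^(n-1)] phi(t)^n = 4^n * (1/n) [t^(n-1)] (1 - t)^(-n) = 4^n * (1/n) C(2n - 2, n - 1) = 4^n * C_{n-1}.
For n = 9: C_8 = C(16, 8) / 9 = 12870/9 = 1430.
With the 4^9 = 262144 factor, the coefficient is 262144 * 1430 = 374865920.

374865920


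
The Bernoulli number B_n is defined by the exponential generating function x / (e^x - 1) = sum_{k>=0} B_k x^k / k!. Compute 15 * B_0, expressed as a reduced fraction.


Bernoulli numbers can also be computed recursively via B_0 = 1 and sum_{j=0}^{m} C(m+1, j) B_j = 0 for m >= 1. Odd-index Bernoulli numbers vanish for k >= 3.
Computing B_0 = 1, so 15 * B_0 = 15 * 1 = 15.

15


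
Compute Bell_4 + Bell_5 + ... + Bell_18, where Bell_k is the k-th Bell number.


Recall Bell_k counts set partitions of a k-set (with Bell_0 = 1 by convention).
Bell_4 through Bell_18: 15, 52, 203, 877, 4140, 21147, 115975, 678570, 4213597, 27644437, 190899322, 1382958545, 10480142147, 82864869804, 682076806159
Sum = 15 + 52 + 203 + 877 + 4140 + 21147 + 115975 + 678570 + 4213597 + 27644437 + 190899322 + 1382958545 + 10480142147 + 82864869804 + 682076806159 = 777028354990.

777028354990


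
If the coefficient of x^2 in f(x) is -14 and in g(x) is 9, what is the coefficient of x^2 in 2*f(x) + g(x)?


Scalar multiplication scales coefficients: 2 * -14 = -28.
Then add the g coefficient: -28 + 9
= -19

-19


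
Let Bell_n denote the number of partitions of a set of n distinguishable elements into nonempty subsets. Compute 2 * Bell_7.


Bell_7 can be computed from the Bell triangle or from Dobinski's identity Bell_n = (1/e) * sum_{k>=0} k^n / k!.
Computing Bell_7 = 877.
Then 2 * 877 = 1754.

1754


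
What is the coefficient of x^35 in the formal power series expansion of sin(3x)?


The Maclaurin series is sin(t) = sum_{k>=0} (-1)^k t^(2k+1) / (2k+1)!, so substituting t = 3x, only odd powers of x are nonzero, with coefficient of x^(2k+1) equal to (-1)^k 3^(2k+1) / (2k+1)!.
Write 35 = 2*17 + 1, giving the coefficient (-1)^17 * 3^35 / 35! = -50031545098999707/10333147966386144929666651337523200000000 = -3486784401/720134848346716926220697600000000.

-3486784401/720134848346716926220697600000000


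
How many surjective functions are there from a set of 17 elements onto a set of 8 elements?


By inclusion-exclusion on which target elements are missed, the number of surjections from an n-set onto a k-set is
surj(n, k) = sum_{j=0}^{k} (-1)^j C(k, j) (k - j)^n.
Equivalently surj(n, k) = k! * S(n, k), where S(n, k) is the Stirling number of the second kind.
For n = 17, k = 8:
S(17, 8) = 20415995028, so
surj = 8! * 20415995028 = 40320 * 20415995028 = 823172919528960.

823172919528960


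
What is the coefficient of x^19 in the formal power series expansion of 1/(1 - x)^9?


The negative binomial / multiset identity is
1/(1 - x)^r = sum_{k>=0} C(k + r - 1, r - 1) x^k.
Here r = 9 and k = 19, so the coefficient is
C(19 + 8, 8) = C(27, 8)
= 2220075

2220075


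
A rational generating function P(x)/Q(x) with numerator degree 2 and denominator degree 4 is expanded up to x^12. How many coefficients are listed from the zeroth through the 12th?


Expanding up to x^12 gives the coefficients for x^0, x^1, ..., x^12.
That is 12 + 1 = 13 coefficients in total.

13


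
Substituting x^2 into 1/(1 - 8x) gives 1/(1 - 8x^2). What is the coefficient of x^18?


The coefficient of x^(2m) in 1/(1 - 8x^2) is 8^m.
With n = 18 = 2*9, the coefficient is 8^9 = 134217728.

134217728


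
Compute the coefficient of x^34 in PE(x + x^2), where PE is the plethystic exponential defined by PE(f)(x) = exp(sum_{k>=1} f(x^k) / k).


With f(x) = x + x^2, the exponent is sum_{k>=1} (x^k + x^(2k)) / k = -ln(1 - x) - ln(1 - x^2). Exponentiating:
PE(x + x^2) = 1 / ((1 - x)(1 - x^2)).
This is the generating function for partitions of n into parts of size 1 or 2. The number of 2's can be any j in 0..17, and the rest are 1's, so
[x^34] = floor(34/2) + 1 = 18.

18


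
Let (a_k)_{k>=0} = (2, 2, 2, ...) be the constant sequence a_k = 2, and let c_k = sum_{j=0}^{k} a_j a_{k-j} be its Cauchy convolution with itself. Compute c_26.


Since a_j = 2 for all j >= 0, the convolution sum becomes
c_k = sum_{j=0}^{k} 2 * 2 = 4 * (k + 1).
Equivalently, the generating function of (a_k) is 2/(1 - x) and its square is 4/(1 - x)^2 = sum_{k>=0} 4(k + 1) x^k.
For k = 26: 4 * 27 = 108.

108


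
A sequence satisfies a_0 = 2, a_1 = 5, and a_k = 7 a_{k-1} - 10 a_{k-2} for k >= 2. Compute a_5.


The characteristic equation is t^2 - 7 t + 10 = 0, with roots r_1 = 5 and r_2 = 2 (so c_1 = r_1 + r_2, c_2 = -r_1 r_2 as required).
One can use the closed form a_n = A r_1^n + B r_2^n, but direct iteration is more reliable:
a_0 = 2, a_1 = 5, a_2 = 15, a_3 = 55, a_4 = 235, a_5 = 1095.
So a_5 = 1095.

1095


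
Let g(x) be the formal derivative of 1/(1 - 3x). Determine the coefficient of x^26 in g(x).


Differentiate termwise: d/dx sum_{k>=0} 3^k x^k = sum_{k>=1} k 3^k x^(k-1) = sum_{j>=0} (j+1) 3^(j+1) x^j.
Equivalently, d/dx [1/(1 - 3x)] = 3/(1 - 3x)^2.
For j = 26: 27 * 3^27 = 27 * 7625597484987 = 205891132094649.

205891132094649


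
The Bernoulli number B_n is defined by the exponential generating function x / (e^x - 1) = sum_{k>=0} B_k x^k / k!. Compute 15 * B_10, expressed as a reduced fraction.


Bernoulli numbers can also be computed recursively via B_0 = 1 and sum_{j=0}^{m} C(m+1, j) B_j = 0 for m >= 1. Odd-index Bernoulli numbers vanish for k >= 3.
Computing B_10 = 5/66, so 15 * B_10 = 15 * 5/66 = 25/22.

25/22


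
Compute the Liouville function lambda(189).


The Liouville function is lambda(k) = (-1)^Omega(k), where Omega(k) counts the prime factors of k with multiplicity.
Factoring: 189 = 3 * 3 * 3 * 7, so Omega(189) = 4.
lambda(189) = (-1)^4 = 1.

1


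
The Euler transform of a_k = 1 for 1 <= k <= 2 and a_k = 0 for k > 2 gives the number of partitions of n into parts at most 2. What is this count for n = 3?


Partitions of 3 into parts at most 2:
Using generating function (1-x)^(-1)(1-x^2)^(-1),
the coefficient of x^3 = 2

2


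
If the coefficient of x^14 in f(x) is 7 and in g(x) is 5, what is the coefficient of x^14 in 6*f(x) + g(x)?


Scalar multiplication scales coefficients: 6 * 7 = 42.
Then add the g coefficient: 42 + 5
= 47

47


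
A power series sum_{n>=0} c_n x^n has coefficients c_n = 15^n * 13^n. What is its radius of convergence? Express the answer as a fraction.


By the root test (Cauchy-Hadamard), the radius is R = 1 / limsup_n |c_n|^(1/n).
Here |c_n|^(1/n) = (15^n * 13^n)^(1/n) = 15 * 13 = 195 for all n.
So R = 1/195 = 1/195.

1/195


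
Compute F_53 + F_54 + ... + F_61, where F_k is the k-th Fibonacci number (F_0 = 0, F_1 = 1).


Use the identity sum_{k=0}^{N} F_k = F_{N+2} - 1 (which follows from F_{k+2} - F_{k+1} = F_k). Then
sum_{k=53}^{61} F_k = (F_{63} - 1) - (F_{54} - 1) = F_{63} - F_{54}.
Computing: F_{63} = 6557470319842, F_{54} = 86267571272, so
Sum = 6557470319842 - 86267571272 = 6471202748570.

6471202748570


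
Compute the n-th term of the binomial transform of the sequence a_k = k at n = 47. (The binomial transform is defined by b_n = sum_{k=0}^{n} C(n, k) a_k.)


With a_k = k, b_n = sum_{k=0}^{n} C(n, k) k. Using k * C(n, k) = n * C(n-1, k-1) gives b_n = n * sum_{k>=1} C(n-1, k-1) = n * 2^(n-1).
For n = 47: 47 * 2^46 = 47 * 70368744177664 = 3307330976350208.

3307330976350208


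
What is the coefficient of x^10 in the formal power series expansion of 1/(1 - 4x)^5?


The general identity 1/(1 - c x)^r = sum_{k>=0} c^k C(k + r - 1, r - 1) x^k follows by substituting y = c x into 1/(1 - y)^r = sum_{k>=0} C(k + r - 1, r - 1) y^k.
For c = 4, r = 5, k = 10:
4^10 * C(14, 4) = 1048576 * 1001 = 1049624576.

1049624576


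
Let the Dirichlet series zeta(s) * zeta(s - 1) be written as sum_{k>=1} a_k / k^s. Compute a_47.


Convolution gives a_k = sum_{d | k} d * 1 = sum_{d | k} d = sigma(k), the sum of positive divisors of k.
For k = 47, the divisors are 1, 47, so
sigma(47) = 1 + 47 = 48.

48
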